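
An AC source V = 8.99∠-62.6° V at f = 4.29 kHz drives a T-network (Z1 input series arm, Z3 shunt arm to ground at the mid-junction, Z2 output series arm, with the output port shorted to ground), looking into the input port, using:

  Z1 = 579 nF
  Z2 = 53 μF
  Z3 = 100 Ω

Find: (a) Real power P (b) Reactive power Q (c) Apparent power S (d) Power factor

Step 1 — Angular frequency: ω = 2π·f = 2π·4290 = 2.695e+04 rad/s.
Step 2 — Component impedances:
  Z1: Z = 1/(jωC) = -j/(ω·C) = 0 - j64.07 Ω
  Z2: Z = 1/(jωC) = -j/(ω·C) = 0 - j0.7 Ω
  Z3: Z = R = 100 Ω
Step 3 — With the output port shorted to ground, the output series arm Z2 runs from the junction to ground; the shunt arm Z3 also runs from the junction to ground. They appear in parallel: Z3 || Z2 = 0.0049 - j0.6999 Ω.
Step 4 — Series with input arm Z1: Z_in = Z1 + (Z3 || Z2) = 0.0049 - j64.77 Ω = 64.77∠-90.0° Ω.
Step 5 — Source phasor: V = 8.99∠-62.6° V = 4.137 - j7.981 V.
Step 6 — Current: I = V / Z = 0.1232 + j0.06386 A = 0.1388∠27.4° A.
Step 7 — Complex power: S = V·I* = 9.438e-05 - j1.248 VA.
Step 8 — Real power: P = Re(S) = 9.438e-05 W.
Step 9 — Reactive power: Q = Im(S) = -1.248 VAR.
Step 10 — Apparent power: |S| = 1.248 VA.
Step 11 — Power factor: PF = P/|S| = 7.564e-05 (leading).

(a) P = 9.438e-05 W  (b) Q = -1.248 VAR  (c) S = 1.248 VA  (d) PF = 7.564e-05 (leading)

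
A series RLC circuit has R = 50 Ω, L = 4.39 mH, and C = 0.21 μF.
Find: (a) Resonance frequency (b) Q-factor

Step 1 — Resonance condition Im(Z)=0 gives ω₀ = 1/√(LC).
Step 2 — ω₀ = 1/√(0.00439·2.1e-07) = 3.294e+04 rad/s.
Step 3 — f₀ = ω₀/(2π) = 5242 Hz.
Step 4 — Series Q: Q = ω₀L/R = 3.294e+04·0.00439/50 = 2.892.

(a) f₀ = 5242 Hz  (b) Q = 2.892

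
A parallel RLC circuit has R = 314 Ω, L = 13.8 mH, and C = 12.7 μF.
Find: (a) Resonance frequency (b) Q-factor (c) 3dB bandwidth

Step 1 — Resonance: ω₀ = 1/√(LC) = 1/√(0.0138·1.27e-05) = 2389 rad/s.
Step 2 — f₀ = ω₀/(2π) = 380.2 Hz.
Step 3 — Parallel Q: Q = R/(ω₀L) = 314/(2389·0.0138) = 9.526.
Step 4 — Bandwidth: Δω = ω₀/Q = 250.8 rad/s; BW = Δω/(2π) = 39.91 Hz.

(a) f₀ = 380.2 Hz  (b) Q = 9.526  (c) BW = 39.91 Hz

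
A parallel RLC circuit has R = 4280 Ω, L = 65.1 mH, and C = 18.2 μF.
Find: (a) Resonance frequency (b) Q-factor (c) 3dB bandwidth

Step 1 — Resonance: ω₀ = 1/√(LC) = 1/√(0.0651·1.82e-05) = 918.7 rad/s.
Step 2 — f₀ = ω₀/(2π) = 146.2 Hz.
Step 3 — Parallel Q: Q = R/(ω₀L) = 4280/(918.7·0.0651) = 71.56.
Step 4 — Bandwidth: Δω = ω₀/Q = 12.84 rad/s; BW = Δω/(2π) = 2.043 Hz.

(a) f₀ = 146.2 Hz  (b) Q = 71.56  (c) BW = 2.043 Hz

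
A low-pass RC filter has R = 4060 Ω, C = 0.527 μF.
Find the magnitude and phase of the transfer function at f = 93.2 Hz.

Step 1 — Angular frequency: ω = 2π·93.2 = 585.6 rad/s.
Step 2 — Transfer function: H(jω) = 1/(1 + jωRC).
Step 3 — Denominator: 1 + jωRC = 1 + j·585.6·4060·5.27e-07 = 1 + j1.253.
Step 4 — H = 0.3891 - j0.4876.
Step 5 — Magnitude: |H| = 0.6238 (-4.1 dB); phase: φ = -51.4°.

|H| = 0.6238 (-4.1 dB), φ = -51.4°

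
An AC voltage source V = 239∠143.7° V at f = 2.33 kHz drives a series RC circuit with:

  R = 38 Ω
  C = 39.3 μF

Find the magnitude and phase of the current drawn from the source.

Step 1 — Angular frequency: ω = 2π·f = 2π·2330 = 1.464e+04 rad/s.
Step 2 — Component impedances:
  R: Z = R = 38 Ω
  C: Z = 1/(jωC) = -j/(ω·C) = 0 - j1.738 Ω
Step 3 — Series combination: Z_total = R + C = 38 - j1.738 Ω = 38.04∠-2.6° Ω.
Step 4 — Source phasor: V = 239∠143.7° V = -192.6 + j141.5 V.
Step 5 — Ohm's law: I = V / Z_total = (-192.6 + j141.5) / (38 - j1.738) = -5.228 + j3.484 A.
Step 6 — Convert to polar: |I| = 6.283 A, ∠I = 146.3°.

I = 6.283∠146.3° A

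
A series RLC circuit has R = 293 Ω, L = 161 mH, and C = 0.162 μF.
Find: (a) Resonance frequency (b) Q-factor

Step 1 — Resonance condition Im(Z)=0 gives ω₀ = 1/√(LC).
Step 2 — ω₀ = 1/√(0.161·1.62e-07) = 6192 rad/s.
Step 3 — f₀ = ω₀/(2π) = 985.5 Hz.
Step 4 — Series Q: Q = ω₀L/R = 6192·0.161/293 = 3.402.

(a) f₀ = 985.5 Hz  (b) Q = 3.402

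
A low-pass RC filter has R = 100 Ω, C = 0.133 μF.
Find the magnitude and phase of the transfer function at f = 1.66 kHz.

Step 1 — Angular frequency: ω = 2π·1660 = 1.043e+04 rad/s.
Step 2 — Transfer function: H(jω) = 1/(1 + jωRC).
Step 3 — Denominator: 1 + jωRC = 1 + j·1.043e+04·100·1.33e-07 = 1 + j0.1387.
Step 4 — H = 0.9811 - j0.1361.
Step 5 — Magnitude: |H| = 0.9905 (-0.1 dB); phase: φ = -7.9°.

|H| = 0.9905 (-0.1 dB), φ = -7.9°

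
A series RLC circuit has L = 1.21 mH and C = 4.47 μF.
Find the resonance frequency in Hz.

Step 1 — Resonance condition Im(Z)=0 gives ω₀ = 1/√(LC).
Step 2 — ω₀ = 1/√(0.00121·4.47e-06) = 1.36e+04 rad/s.
Step 3 — f₀ = ω₀/(2π) = 2164 Hz.

f₀ = 2164 Hz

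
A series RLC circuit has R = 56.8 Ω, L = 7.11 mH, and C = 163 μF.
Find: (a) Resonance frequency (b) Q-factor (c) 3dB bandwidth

Step 1 — Resonance: ω₀ = 1/√(LC) = 1/√(0.00711·0.000163) = 928.9 rad/s.
Step 2 — f₀ = ω₀/(2π) = 147.8 Hz.
Step 3 — Series Q: Q = ω₀L/R = 928.9·0.00711/56.8 = 0.1163.
Step 4 — Bandwidth: Δω = ω₀/Q = 7989 rad/s; BW = Δω/(2π) = 1271 Hz.

(a) f₀ = 147.8 Hz  (b) Q = 0.1163  (c) BW = 1271 Hz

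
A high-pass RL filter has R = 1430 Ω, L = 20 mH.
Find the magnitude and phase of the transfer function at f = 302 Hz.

Step 1 — Angular frequency: ω = 2π·302 = 1898 rad/s.
Step 2 — Transfer function: H(jω) = jωL/(R + jωL).
Step 3 — Numerator jωL = j·37.95; denominator R + jωL = 1430 + j37.95.
Step 4 — H = 0.0007038 + j0.02652.
Step 5 — Magnitude: |H| = 0.02653 (-31.5 dB); phase: φ = 88.5°.

|H| = 0.02653 (-31.5 dB), φ = 88.5°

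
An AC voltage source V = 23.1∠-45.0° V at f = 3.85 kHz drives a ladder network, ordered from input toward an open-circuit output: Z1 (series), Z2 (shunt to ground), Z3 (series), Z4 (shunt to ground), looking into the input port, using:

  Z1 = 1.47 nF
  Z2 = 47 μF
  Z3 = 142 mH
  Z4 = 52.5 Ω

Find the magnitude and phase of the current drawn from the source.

Step 1 — Angular frequency: ω = 2π·f = 2π·3850 = 2.419e+04 rad/s.
Step 2 — Component impedances:
  Z1: Z = 1/(jωC) = -j/(ω·C) = 0 - j2.812e+04 Ω
  Z2: Z = 1/(jωC) = -j/(ω·C) = 0 - j0.8796 Ω
  Z3: Z = jωL = j·2.419e+04·0.142 = 0 + j3435 Ω
  Z4: Z = R = 52.5 Ω
Step 3 — Ladder network (open output): work backward from the far end, alternating series and parallel combinations. Z_in = 0 - j2.812e+04 Ω = 2.812e+04∠-90.0° Ω.
Step 4 — Source phasor: V = 23.1∠-45.0° V = 16.33 - j16.33 V.
Step 5 — Ohm's law: I = V / Z_total = (16.33 - j16.33) / (0 - j2.812e+04) = 0.0005808 + j0.0005808 A.
Step 6 — Convert to polar: |I| = 0.0008214 A, ∠I = 45.0°.

I = 0.0008214∠45.0° A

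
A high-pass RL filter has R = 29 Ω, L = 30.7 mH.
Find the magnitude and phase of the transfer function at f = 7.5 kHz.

Step 1 — Angular frequency: ω = 2π·7500 = 4.712e+04 rad/s.
Step 2 — Transfer function: H(jω) = jωL/(R + jωL).
Step 3 — Numerator jωL = j·1447; denominator R + jωL = 29 + j1447.
Step 4 — H = 0.9996 + j0.02004.
Step 5 — Magnitude: |H| = 0.9998 (-0.0 dB); phase: φ = 1.1°.

|H| = 0.9998 (-0.0 dB), φ = 1.1°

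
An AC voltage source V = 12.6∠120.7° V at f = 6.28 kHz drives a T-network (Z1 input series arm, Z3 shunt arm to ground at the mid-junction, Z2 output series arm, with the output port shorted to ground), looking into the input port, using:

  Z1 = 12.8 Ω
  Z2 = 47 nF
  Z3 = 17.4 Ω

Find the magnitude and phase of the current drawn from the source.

Step 1 — Angular frequency: ω = 2π·f = 2π·6280 = 3.946e+04 rad/s.
Step 2 — Component impedances:
  Z1: Z = R = 12.8 Ω
  Z2: Z = 1/(jωC) = -j/(ω·C) = 0 - j539.2 Ω
  Z3: Z = R = 17.4 Ω
Step 3 — With the output port shorted to ground, the output series arm Z2 runs from the junction to ground; the shunt arm Z3 also runs from the junction to ground. They appear in parallel: Z3 || Z2 = 17.38 - j0.5609 Ω.
Step 4 — Series with input arm Z1: Z_in = Z1 + (Z3 || Z2) = 30.18 - j0.5609 Ω = 30.19∠-1.1° Ω.
Step 5 — Source phasor: V = 12.6∠120.7° V = -6.433 + j10.83 V.
Step 6 — Ohm's law: I = V / Z_total = (-6.433 + j10.83) / (30.18 - j0.5609) = -0.2197 + j0.3549 A.
Step 7 — Convert to polar: |I| = 0.4174 A, ∠I = 121.8°.

I = 0.4174∠121.8° A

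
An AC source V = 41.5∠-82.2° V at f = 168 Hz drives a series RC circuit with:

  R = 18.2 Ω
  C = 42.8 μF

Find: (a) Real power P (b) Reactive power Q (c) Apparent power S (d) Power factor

Step 1 — Angular frequency: ω = 2π·f = 2π·168 = 1056 rad/s.
Step 2 — Component impedances:
  R: Z = R = 18.2 Ω
  C: Z = 1/(jωC) = -j/(ω·C) = 0 - j22.13 Ω
Step 3 — Series combination: Z_total = R + C = 18.2 - j22.13 Ω = 28.66∠-50.6° Ω.
Step 4 — Source phasor: V = 41.5∠-82.2° V = 5.632 - j41.12 V.
Step 5 — Current: I = V / Z = 1.233 - j0.7595 A = 1.448∠-31.6° A.
Step 6 — Complex power: S = V·I* = 38.17 - j46.42 VA.
Step 7 — Real power: P = Re(S) = 38.17 W.
Step 8 — Reactive power: Q = Im(S) = -46.42 VAR.
Step 9 — Apparent power: |S| = 60.1 VA.
Step 10 — Power factor: PF = P/|S| = 0.6351 (leading).

(a) P = 38.17 W  (b) Q = -46.42 VAR  (c) S = 60.1 VA  (d) PF = 0.6351 (leading)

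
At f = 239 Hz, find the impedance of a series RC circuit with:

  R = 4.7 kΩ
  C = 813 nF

Step 1 — Angular frequency: ω = 2π·f = 2π·239 = 1502 rad/s.
Step 2 — Component impedances:
  R: Z = R = 4700 Ω
  C: Z = 1/(jωC) = -j/(ω·C) = 0 - j819.1 Ω
Step 3 — Series combination: Z_total = R + C = 4700 - j819.1 Ω = 4771∠-9.9° Ω.

Z = 4700 - j819.1 Ω = 4771∠-9.9° Ω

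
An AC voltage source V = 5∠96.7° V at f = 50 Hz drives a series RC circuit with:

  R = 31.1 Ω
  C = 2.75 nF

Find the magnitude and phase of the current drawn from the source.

Step 1 — Angular frequency: ω = 2π·f = 2π·50 = 314.2 rad/s.
Step 2 — Component impedances:
  R: Z = R = 31.1 Ω
  C: Z = 1/(jωC) = -j/(ω·C) = 0 - j1.157e+06 Ω
Step 3 — Series combination: Z_total = R + C = 31.1 - j1.157e+06 Ω = 1.157e+06∠-90.0° Ω.
Step 4 — Source phasor: V = 5∠96.7° V = -0.5834 + j4.966 V.
Step 5 — Ohm's law: I = V / Z_total = (-0.5834 + j4.966) / (31.1 - j1.157e+06) = -4.29e-06 - j5.039e-07 A.
Step 6 — Convert to polar: |I| = 4.32e-06 A, ∠I = -173.3°.

I = 4.32e-06∠-173.3° A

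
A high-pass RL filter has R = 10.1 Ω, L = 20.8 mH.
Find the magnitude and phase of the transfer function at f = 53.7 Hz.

Step 1 — Angular frequency: ω = 2π·53.7 = 337.4 rad/s.
Step 2 — Transfer function: H(jω) = jωL/(R + jωL).
Step 3 — Numerator jωL = j·7.018; denominator R + jωL = 10.1 + j7.018.
Step 4 — H = 0.3256 + j0.4686.
Step 5 — Magnitude: |H| = 0.5706 (-4.9 dB); phase: φ = 55.2°.

|H| = 0.5706 (-4.9 dB), φ = 55.2°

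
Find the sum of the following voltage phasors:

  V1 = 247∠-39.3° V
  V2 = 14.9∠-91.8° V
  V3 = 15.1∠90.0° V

Step 1 — Convert each phasor to rectangular form:
  V1 = 247·(cos(-39.3°) + j·sin(-39.3°)) = 191.1 - j156.4 V
  V2 = 14.9·(cos(-91.8°) + j·sin(-91.8°)) = -0.468 - j14.89 V
  V3 = 15.1·(cos(90.0°) + j·sin(90.0°)) = 0 + j15.1 V
Step 2 — Sum components: V_total = 190.7 - j156.2 V.
Step 3 — Convert to polar: |V_total| = 246.5 V, ∠V_total = -39.3°.

V_total = 246.5∠-39.3° V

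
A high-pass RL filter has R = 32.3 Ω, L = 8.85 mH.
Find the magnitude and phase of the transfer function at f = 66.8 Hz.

Step 1 — Angular frequency: ω = 2π·66.8 = 419.7 rad/s.
Step 2 — Transfer function: H(jω) = jωL/(R + jωL).
Step 3 — Numerator jωL = j·3.714; denominator R + jωL = 32.3 + j3.714.
Step 4 — H = 0.01305 + j0.1135.
Step 5 — Magnitude: |H| = 0.1142 (-18.8 dB); phase: φ = 83.4°.

|H| = 0.1142 (-18.8 dB), φ = 83.4°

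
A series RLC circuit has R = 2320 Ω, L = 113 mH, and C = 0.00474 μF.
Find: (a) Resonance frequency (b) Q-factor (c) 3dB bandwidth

Step 1 — Resonance: ω₀ = 1/√(LC) = 1/√(0.113·4.74e-09) = 4.321e+04 rad/s.
Step 2 — f₀ = ω₀/(2π) = 6877 Hz.
Step 3 — Series Q: Q = ω₀L/R = 4.321e+04·0.113/2320 = 2.105.
Step 4 — Bandwidth: Δω = ω₀/Q = 2.053e+04 rad/s; BW = Δω/(2π) = 3268 Hz.

(a) f₀ = 6877 Hz  (b) Q = 2.105  (c) BW = 3268 Hz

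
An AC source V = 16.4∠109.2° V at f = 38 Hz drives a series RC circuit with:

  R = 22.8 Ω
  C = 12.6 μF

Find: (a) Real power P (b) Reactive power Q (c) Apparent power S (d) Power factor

Step 1 — Angular frequency: ω = 2π·f = 2π·38 = 238.8 rad/s.
Step 2 — Component impedances:
  R: Z = R = 22.8 Ω
  C: Z = 1/(jωC) = -j/(ω·C) = 0 - j332.4 Ω
Step 3 — Series combination: Z_total = R + C = 22.8 - j332.4 Ω = 333.2∠-86.1° Ω.
Step 4 — Source phasor: V = 16.4∠109.2° V = -5.393 + j15.49 V.
Step 5 — Current: I = V / Z = -0.04748 - j0.01297 A = 0.04922∠-164.7° A.
Step 6 — Complex power: S = V·I* = 0.05524 - j0.8053 VA.
Step 7 — Real power: P = Re(S) = 0.05524 W.
Step 8 — Reactive power: Q = Im(S) = -0.8053 VAR.
Step 9 — Apparent power: |S| = 0.8072 VA.
Step 10 — Power factor: PF = P/|S| = 0.06843 (leading).

(a) P = 0.05524 W  (b) Q = -0.8053 VAR  (c) S = 0.8072 VA  (d) PF = 0.06843 (leading)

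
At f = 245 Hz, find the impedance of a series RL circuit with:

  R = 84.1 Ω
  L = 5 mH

Step 1 — Angular frequency: ω = 2π·f = 2π·245 = 1539 rad/s.
Step 2 — Component impedances:
  R: Z = R = 84.1 Ω
  L: Z = jωL = j·1539·0.005 = 0 + j7.697 Ω
Step 3 — Series combination: Z_total = R + L = 84.1 + j7.697 Ω = 84.45∠5.2° Ω.

Z = 84.1 + j7.697 Ω = 84.45∠5.2° Ω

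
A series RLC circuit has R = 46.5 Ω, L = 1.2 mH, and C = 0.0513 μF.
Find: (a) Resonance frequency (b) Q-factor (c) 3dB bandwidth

Step 1 — Resonance condition Im(Z)=0 gives ω₀ = 1/√(LC).
Step 2 — ω₀ = 1/√(0.0012·5.13e-08) = 1.275e+05 rad/s.
Step 3 — f₀ = ω₀/(2π) = 2.028e+04 Hz.
Step 4 — Series Q: Q = ω₀L/R = 1.275e+05·0.0012/46.5 = 3.289.
Step 5 — 3dB bandwidth: Δω = ω₀/Q = 3.875e+04 rad/s; BW = Δω/(2π) = 6167 Hz.

(a) f₀ = 2.028e+04 Hz  (b) Q = 3.289  (c) BW = 6167 Hz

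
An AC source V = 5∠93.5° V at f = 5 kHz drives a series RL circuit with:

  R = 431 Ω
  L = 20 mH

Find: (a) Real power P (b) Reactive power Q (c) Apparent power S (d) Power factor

Step 1 — Angular frequency: ω = 2π·f = 2π·5000 = 3.142e+04 rad/s.
Step 2 — Component impedances:
  R: Z = R = 431 Ω
  L: Z = jωL = j·3.142e+04·0.02 = 0 + j628.3 Ω
Step 3 — Series combination: Z_total = R + L = 431 + j628.3 Ω = 761.9∠55.6° Ω.
Step 4 — Source phasor: V = 5∠93.5° V = -0.3052 + j4.991 V.
Step 5 — Current: I = V / Z = 0.005175 + j0.004035 A = 0.006562∠37.9° A.
Step 6 — Complex power: S = V·I* = 0.01856 + j0.02706 VA.
Step 7 — Real power: P = Re(S) = 0.01856 W.
Step 8 — Reactive power: Q = Im(S) = 0.02706 VAR.
Step 9 — Apparent power: |S| = 0.03281 VA.
Step 10 — Power factor: PF = P/|S| = 0.5657 (lagging).

(a) P = 0.01856 W  (b) Q = 0.02706 VAR  (c) S = 0.03281 VA  (d) PF = 0.5657 (lagging)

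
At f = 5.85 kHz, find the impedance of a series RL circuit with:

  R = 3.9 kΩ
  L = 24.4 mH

Step 1 — Angular frequency: ω = 2π·f = 2π·5850 = 3.676e+04 rad/s.
Step 2 — Component impedances:
  R: Z = R = 3900 Ω
  L: Z = jωL = j·3.676e+04·0.0244 = 0 + j896.9 Ω
Step 3 — Series combination: Z_total = R + L = 3900 + j896.9 Ω = 4002∠13.0° Ω.

Z = 3900 + j896.9 Ω = 4002∠13.0° Ω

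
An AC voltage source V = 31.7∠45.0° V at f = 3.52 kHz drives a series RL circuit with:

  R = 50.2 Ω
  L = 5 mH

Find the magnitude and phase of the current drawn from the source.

Step 1 — Angular frequency: ω = 2π·f = 2π·3520 = 2.212e+04 rad/s.
Step 2 — Component impedances:
  R: Z = R = 50.2 Ω
  L: Z = jωL = j·2.212e+04·0.005 = 0 + j110.6 Ω
Step 3 — Series combination: Z_total = R + L = 50.2 + j110.6 Ω = 121.4∠65.6° Ω.
Step 4 — Source phasor: V = 31.7∠45.0° V = 22.42 + j22.42 V.
Step 5 — Ohm's law: I = V / Z_total = (22.42 + j22.42) / (50.2 + j110.6) = 0.2444 - j0.09177 A.
Step 6 — Convert to polar: |I| = 0.261 A, ∠I = -20.6°.

I = 0.261∠-20.6° A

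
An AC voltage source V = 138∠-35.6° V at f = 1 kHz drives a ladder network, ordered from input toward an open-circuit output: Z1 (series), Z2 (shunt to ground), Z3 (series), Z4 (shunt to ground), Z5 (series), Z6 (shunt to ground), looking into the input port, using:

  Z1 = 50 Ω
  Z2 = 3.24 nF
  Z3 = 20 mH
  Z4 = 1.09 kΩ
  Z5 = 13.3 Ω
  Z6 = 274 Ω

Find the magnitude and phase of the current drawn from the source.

Step 1 — Angular frequency: ω = 2π·f = 2π·1000 = 6283 rad/s.
Step 2 — Component impedances:
  Z1: Z = R = 50 Ω
  Z2: Z = 1/(jωC) = -j/(ω·C) = 0 - j4.912e+04 Ω
  Z3: Z = jωL = j·6283·0.02 = 0 + j125.7 Ω
  Z4: Z = R = 1090 Ω
  Z5: Z = R = 13.3 Ω
  Z6: Z = R = 274 Ω
Step 3 — Ladder network (open output): work backward from the far end, alternating series and parallel combinations. Z_in = 278.5 + j124.9 Ω = 305.3∠24.2° Ω.
Step 4 — Source phasor: V = 138∠-35.6° V = 112.2 - j80.33 V.
Step 5 — Ohm's law: I = V / Z_total = (112.2 - j80.33) / (278.5 + j124.9) = 0.2277 - j0.3905 A.
Step 6 — Convert to polar: |I| = 0.4521 A, ∠I = -59.8°.

I = 0.4521∠-59.8° A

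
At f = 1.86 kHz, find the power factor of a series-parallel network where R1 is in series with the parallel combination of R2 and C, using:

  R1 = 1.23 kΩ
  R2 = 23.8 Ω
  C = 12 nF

Step 1 — Angular frequency: ω = 2π·f = 2π·1860 = 1.169e+04 rad/s.
Step 2 — Component impedances:
  R1: Z = R = 1230 Ω
  R2: Z = R = 23.8 Ω
  C: Z = 1/(jωC) = -j/(ω·C) = 0 - j7131 Ω
Step 3 — Parallel branch: R2 || C = 1/(1/R2 + 1/C) = 23.8 - j0.07944 Ω.
Step 4 — Series with R1: Z_total = R1 + (R2 || C) = 1254 - j0.07944 Ω = 1254∠-0.0° Ω.
Step 5 — Power factor: PF = cos(φ) = Re(Z)/|Z| = 1254/1254 = 1.
Step 6 — Type: Im(Z) = -0.07944 ⇒ leading (phase φ = -0.0°).

PF = 1 (leading, φ = -0.0°)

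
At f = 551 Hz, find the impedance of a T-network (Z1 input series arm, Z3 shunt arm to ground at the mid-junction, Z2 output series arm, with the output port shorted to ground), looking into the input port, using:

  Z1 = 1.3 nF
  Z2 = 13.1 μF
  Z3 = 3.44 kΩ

Step 1 — Angular frequency: ω = 2π·f = 2π·551 = 3462 rad/s.
Step 2 — Component impedances:
  Z1: Z = 1/(jωC) = -j/(ω·C) = 0 - j2.222e+05 Ω
  Z2: Z = 1/(jωC) = -j/(ω·C) = 0 - j22.05 Ω
  Z3: Z = R = 3440 Ω
Step 3 — With the output port shorted to ground, the output series arm Z2 runs from the junction to ground; the shunt arm Z3 also runs from the junction to ground. They appear in parallel: Z3 || Z2 = 0.1413 - j22.05 Ω.
Step 4 — Series with input arm Z1: Z_in = Z1 + (Z3 || Z2) = 0.1413 - j2.222e+05 Ω = 2.222e+05∠-90.0° Ω.

Z = 0.1413 - j2.222e+05 Ω = 2.222e+05∠-90.0° Ω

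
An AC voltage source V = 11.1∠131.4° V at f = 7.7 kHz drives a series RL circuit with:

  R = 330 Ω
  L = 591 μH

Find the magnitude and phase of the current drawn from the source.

Step 1 — Angular frequency: ω = 2π·f = 2π·7700 = 4.838e+04 rad/s.
Step 2 — Component impedances:
  R: Z = R = 330 Ω
  L: Z = jωL = j·4.838e+04·0.000591 = 0 + j28.59 Ω
Step 3 — Series combination: Z_total = R + L = 330 + j28.59 Ω = 331.2∠5.0° Ω.
Step 4 — Source phasor: V = 11.1∠131.4° V = -7.341 + j8.326 V.
Step 5 — Ohm's law: I = V / Z_total = (-7.341 + j8.326) / (330 + j28.59) = -0.01991 + j0.02696 A.
Step 6 — Convert to polar: |I| = 0.03351 A, ∠I = 126.4°.

I = 0.03351∠126.4° A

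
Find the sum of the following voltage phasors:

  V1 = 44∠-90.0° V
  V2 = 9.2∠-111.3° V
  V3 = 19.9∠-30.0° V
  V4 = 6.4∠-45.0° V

Step 1 — Convert each phasor to rectangular form:
  V1 = 44·(cos(-90.0°) + j·sin(-90.0°)) = 0 - j44 V
  V2 = 9.2·(cos(-111.3°) + j·sin(-111.3°)) = -3.342 - j8.572 V
  V3 = 19.9·(cos(-30.0°) + j·sin(-30.0°)) = 17.23 - j9.95 V
  V4 = 6.4·(cos(-45.0°) + j·sin(-45.0°)) = 4.525 - j4.525 V
Step 2 — Sum components: V_total = 18.42 - j67.05 V.
Step 3 — Convert to polar: |V_total| = 69.53 V, ∠V_total = -74.6°.

V_total = 69.53∠-74.6° V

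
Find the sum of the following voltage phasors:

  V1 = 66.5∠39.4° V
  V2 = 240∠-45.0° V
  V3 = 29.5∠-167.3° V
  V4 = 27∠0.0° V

Step 1 — Convert each phasor to rectangular form:
  V1 = 66.5·(cos(39.4°) + j·sin(39.4°)) = 51.39 + j42.21 V
  V2 = 240·(cos(-45.0°) + j·sin(-45.0°)) = 169.7 - j169.7 V
  V3 = 29.5·(cos(-167.3°) + j·sin(-167.3°)) = -28.78 - j6.485 V
  V4 = 27·(cos(0.0°) + j·sin(0.0°)) = 27 V
Step 2 — Sum components: V_total = 219.3 - j134 V.
Step 3 — Convert to polar: |V_total| = 257 V, ∠V_total = -31.4°.

V_total = 257∠-31.4° V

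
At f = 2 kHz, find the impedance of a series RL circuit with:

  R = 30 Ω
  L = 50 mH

Step 1 — Angular frequency: ω = 2π·f = 2π·2000 = 1.257e+04 rad/s.
Step 2 — Component impedances:
  R: Z = R = 30 Ω
  L: Z = jωL = j·1.257e+04·0.05 = 0 + j628.3 Ω
Step 3 — Series combination: Z_total = R + L = 30 + j628.3 Ω = 629∠87.3° Ω.

Z = 30 + j628.3 Ω = 629∠87.3° Ω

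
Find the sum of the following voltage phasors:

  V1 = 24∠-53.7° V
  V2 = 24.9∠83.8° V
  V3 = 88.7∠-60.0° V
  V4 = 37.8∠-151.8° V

Step 1 — Convert each phasor to rectangular form:
  V1 = 24·(cos(-53.7°) + j·sin(-53.7°)) = 14.21 - j19.34 V
  V2 = 24.9·(cos(83.8°) + j·sin(83.8°)) = 2.689 + j24.75 V
  V3 = 88.7·(cos(-60.0°) + j·sin(-60.0°)) = 44.35 - j76.82 V
  V4 = 37.8·(cos(-151.8°) + j·sin(-151.8°)) = -33.31 - j17.86 V
Step 2 — Sum components: V_total = 27.93 - j89.27 V.
Step 3 — Convert to polar: |V_total| = 93.54 V, ∠V_total = -72.6°.

V_total = 93.54∠-72.6° V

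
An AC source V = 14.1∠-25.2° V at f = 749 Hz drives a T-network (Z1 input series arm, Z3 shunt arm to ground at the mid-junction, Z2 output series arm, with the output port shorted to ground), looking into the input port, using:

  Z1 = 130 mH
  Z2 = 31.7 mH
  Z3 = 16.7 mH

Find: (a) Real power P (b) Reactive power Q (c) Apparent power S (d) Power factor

Step 1 — Angular frequency: ω = 2π·f = 2π·749 = 4706 rad/s.
Step 2 — Component impedances:
  Z1: Z = jωL = j·4706·0.13 = 0 + j611.8 Ω
  Z2: Z = jωL = j·4706·0.0317 = 0 + j149.2 Ω
  Z3: Z = jωL = j·4706·0.0167 = 0 + j78.59 Ω
Step 3 — With the output port shorted to ground, the output series arm Z2 runs from the junction to ground; the shunt arm Z3 also runs from the junction to ground. They appear in parallel: Z3 || Z2 = 0 + j51.47 Ω.
Step 4 — Series with input arm Z1: Z_in = Z1 + (Z3 || Z2) = 0 + j663.3 Ω = 663.3∠90.0° Ω.
Step 5 — Source phasor: V = 14.1∠-25.2° V = 12.76 - j6.003 V.
Step 6 — Current: I = V / Z = -0.009051 - j0.01924 A = 0.02126∠-115.2° A.
Step 7 — Complex power: S = V·I* = 0 + j0.2997 VA.
Step 8 — Real power: P = Re(S) = 0 W.
Step 9 — Reactive power: Q = Im(S) = 0.2997 VAR.
Step 10 — Apparent power: |S| = 0.2997 VA.
Step 11 — Power factor: PF = P/|S| = 0 (lagging).

(a) P = 0 W  (b) Q = 0.2997 VAR  (c) S = 0.2997 VA  (d) PF = 0 (lagging)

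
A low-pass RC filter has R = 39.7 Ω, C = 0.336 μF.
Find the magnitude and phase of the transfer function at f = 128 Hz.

Step 1 — Angular frequency: ω = 2π·128 = 804.2 rad/s.
Step 2 — Transfer function: H(jω) = 1/(1 + jωRC).
Step 3 — Denominator: 1 + jωRC = 1 + j·804.2·39.7·3.36e-07 = 1 + j0.01073.
Step 4 — H = 0.9999 - j0.01073.
Step 5 — Magnitude: |H| = 0.9999 (-0.0 dB); phase: φ = -0.6°.

|H| = 0.9999 (-0.0 dB), φ = -0.6°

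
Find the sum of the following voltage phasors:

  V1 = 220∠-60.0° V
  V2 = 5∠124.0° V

Step 1 — Convert each phasor to rectangular form:
  V1 = 220·(cos(-60.0°) + j·sin(-60.0°)) = 110 - j190.5 V
  V2 = 5·(cos(124.0°) + j·sin(124.0°)) = -2.796 + j4.145 V
Step 2 — Sum components: V_total = 107.2 - j186.4 V.
Step 3 — Convert to polar: |V_total| = 215 V, ∠V_total = -60.1°.

V_total = 215∠-60.1° V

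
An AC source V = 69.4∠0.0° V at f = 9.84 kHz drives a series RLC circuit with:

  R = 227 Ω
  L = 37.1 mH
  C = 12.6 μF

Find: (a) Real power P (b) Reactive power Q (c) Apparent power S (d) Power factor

Step 1 — Angular frequency: ω = 2π·f = 2π·9840 = 6.183e+04 rad/s.
Step 2 — Component impedances:
  R: Z = R = 227 Ω
  L: Z = jωL = j·6.183e+04·0.0371 = 0 + j2294 Ω
  C: Z = 1/(jωC) = -j/(ω·C) = 0 - j1.284 Ω
Step 3 — Series combination: Z_total = R + L + C = 227 + j2292 Ω = 2304∠84.3° Ω.
Step 4 — Source phasor: V = 69.4∠0.0° V = 69.4 V.
Step 5 — Current: I = V / Z = 0.002968 - j0.02998 A = 0.03013∠-84.3° A.
Step 6 — Complex power: S = V·I* = 0.206 + j2.081 VA.
Step 7 — Real power: P = Re(S) = 0.206 W.
Step 8 — Reactive power: Q = Im(S) = 2.081 VAR.
Step 9 — Apparent power: |S| = 2.091 VA.
Step 10 — Power factor: PF = P/|S| = 0.09854 (lagging).

(a) P = 0.206 W  (b) Q = 2.081 VAR  (c) S = 2.091 VA  (d) PF = 0.09854 (lagging)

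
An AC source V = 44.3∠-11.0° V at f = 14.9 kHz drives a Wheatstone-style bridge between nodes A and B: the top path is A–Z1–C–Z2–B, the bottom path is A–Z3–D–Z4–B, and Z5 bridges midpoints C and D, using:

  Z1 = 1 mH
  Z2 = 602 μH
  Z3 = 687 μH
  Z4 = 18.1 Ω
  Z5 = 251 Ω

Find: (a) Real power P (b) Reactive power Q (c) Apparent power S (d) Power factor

Step 1 — Angular frequency: ω = 2π·f = 2π·1.49e+04 = 9.362e+04 rad/s.
Step 2 — Component impedances:
  Z1: Z = jωL = j·9.362e+04·0.001 = 0 + j93.62 Ω
  Z2: Z = jωL = j·9.362e+04·0.000602 = 0 + j56.36 Ω
  Z3: Z = jωL = j·9.362e+04·0.000687 = 0 + j64.32 Ω
  Z4: Z = R = 18.1 Ω
  Z5: Z = R = 251 Ω
Step 3 — Bridge requires nodal analysis (the Z5 bridge couples midpoints C and D, so the two paths cannot be reduced to a simple series/parallel combination). Setting node B to ground and injecting 1 A at node A, the 3-node admittance system at A, C, D solves to V_A = Z_AB = 9.636 + j46.77 Ω = 47.75∠78.4° Ω.
Step 4 — Source phasor: V = 44.3∠-11.0° V = 43.49 - j8.453 V.
Step 5 — Current: I = V / Z = 0.01039 - j0.9277 A = 0.9277∠-89.4° A.
Step 6 — Complex power: S = V·I* = 8.293 + j40.25 VA.
Step 7 — Real power: P = Re(S) = 8.293 W.
Step 8 — Reactive power: Q = Im(S) = 40.25 VAR.
Step 9 — Apparent power: |S| = 41.1 VA.
Step 10 — Power factor: PF = P/|S| = 0.2018 (lagging).

(a) P = 8.293 W  (b) Q = 40.25 VAR  (c) S = 41.1 VA  (d) PF = 0.2018 (lagging)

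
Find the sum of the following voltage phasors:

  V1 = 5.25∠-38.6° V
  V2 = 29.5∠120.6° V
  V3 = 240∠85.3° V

Step 1 — Convert each phasor to rectangular form:
  V1 = 5.25·(cos(-38.6°) + j·sin(-38.6°)) = 4.103 - j3.275 V
  V2 = 29.5·(cos(120.6°) + j·sin(120.6°)) = -15.02 + j25.39 V
  V3 = 240·(cos(85.3°) + j·sin(85.3°)) = 19.67 + j239.2 V
Step 2 — Sum components: V_total = 8.752 + j261.3 V.
Step 3 — Convert to polar: |V_total| = 261.5 V, ∠V_total = 88.1°.

V_total = 261.5∠88.1° V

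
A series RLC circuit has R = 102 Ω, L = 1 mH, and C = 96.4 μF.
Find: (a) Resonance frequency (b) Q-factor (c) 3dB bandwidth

Step 1 — Resonance: ω₀ = 1/√(LC) = 1/√(0.001·9.64e-05) = 3221 rad/s.
Step 2 — f₀ = ω₀/(2π) = 512.6 Hz.
Step 3 — Series Q: Q = ω₀L/R = 3221·0.001/102 = 0.03158.
Step 4 — Bandwidth: Δω = ω₀/Q = 1.02e+05 rad/s; BW = Δω/(2π) = 1.623e+04 Hz.

(a) f₀ = 512.6 Hz  (b) Q = 0.03158  (c) BW = 1.623e+04 Hz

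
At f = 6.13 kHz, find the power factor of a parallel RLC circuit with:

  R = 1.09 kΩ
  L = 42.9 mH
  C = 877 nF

Step 1 — Angular frequency: ω = 2π·f = 2π·6130 = 3.852e+04 rad/s.
Step 2 — Component impedances:
  R: Z = R = 1090 Ω
  L: Z = jωL = j·3.852e+04·0.0429 = 0 + j1652 Ω
  C: Z = 1/(jωC) = -j/(ω·C) = 0 - j29.6 Ω
Step 3 — Parallel combination: 1/Z_total = 1/R + 1/L + 1/C; Z_total = 0.833 - j30.12 Ω = 30.13∠-88.4° Ω.
Step 4 — Power factor: PF = cos(φ) = Re(Z)/|Z| = 0.833/30.13 = 0.02765.
Step 5 — Type: Im(Z) = -30.12 ⇒ leading (phase φ = -88.4°).

PF = 0.02765 (leading, φ = -88.4°)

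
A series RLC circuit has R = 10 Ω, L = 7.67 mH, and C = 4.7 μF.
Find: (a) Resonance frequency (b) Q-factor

Step 1 — Resonance condition Im(Z)=0 gives ω₀ = 1/√(LC).
Step 2 — ω₀ = 1/√(0.00767·4.7e-06) = 5267 rad/s.
Step 3 — f₀ = ω₀/(2π) = 838.2 Hz.
Step 4 — Series Q: Q = ω₀L/R = 5267·0.00767/10 = 4.04.

(a) f₀ = 838.2 Hz  (b) Q = 4.04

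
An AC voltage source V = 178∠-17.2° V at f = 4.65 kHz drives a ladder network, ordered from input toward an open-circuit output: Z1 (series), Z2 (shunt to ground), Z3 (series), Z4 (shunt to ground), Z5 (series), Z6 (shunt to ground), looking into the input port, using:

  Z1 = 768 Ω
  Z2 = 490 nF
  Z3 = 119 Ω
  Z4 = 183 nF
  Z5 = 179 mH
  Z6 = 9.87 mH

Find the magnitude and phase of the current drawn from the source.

Step 1 — Angular frequency: ω = 2π·f = 2π·4650 = 2.922e+04 rad/s.
Step 2 — Component impedances:
  Z1: Z = R = 768 Ω
  Z2: Z = 1/(jωC) = -j/(ω·C) = 0 - j69.85 Ω
  Z3: Z = R = 119 Ω
  Z4: Z = 1/(jωC) = -j/(ω·C) = 0 - j187 Ω
  Z5: Z = jωL = j·2.922e+04·0.179 = 0 + j5230 Ω
  Z6: Z = jωL = j·2.922e+04·0.00987 = 0 + j288.4 Ω
Step 3 — Ladder network (open output): work backward from the far end, alternating series and parallel combinations. Z_in = 774.9 - j54.47 Ω = 776.9∠-4.0° Ω.
Step 4 — Source phasor: V = 178∠-17.2° V = 170 - j52.64 V.
Step 5 — Ohm's law: I = V / Z_total = (170 - j52.64) / (774.9 - j54.47) = 0.2231 - j0.05224 A.
Step 6 — Convert to polar: |I| = 0.2291 A, ∠I = -13.2°.

I = 0.2291∠-13.2° A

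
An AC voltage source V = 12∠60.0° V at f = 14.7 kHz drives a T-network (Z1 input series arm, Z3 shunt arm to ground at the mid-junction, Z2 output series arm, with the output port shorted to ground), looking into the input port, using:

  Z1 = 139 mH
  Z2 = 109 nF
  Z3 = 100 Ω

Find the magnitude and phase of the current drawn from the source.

Step 1 — Angular frequency: ω = 2π·f = 2π·1.47e+04 = 9.236e+04 rad/s.
Step 2 — Component impedances:
  Z1: Z = jωL = j·9.236e+04·0.139 = 0 + j1.284e+04 Ω
  Z2: Z = 1/(jωC) = -j/(ω·C) = 0 - j99.33 Ω
  Z3: Z = R = 100 Ω
Step 3 — With the output port shorted to ground, the output series arm Z2 runs from the junction to ground; the shunt arm Z3 also runs from the junction to ground. They appear in parallel: Z3 || Z2 = 49.66 - j50 Ω.
Step 4 — Series with input arm Z1: Z_in = Z1 + (Z3 || Z2) = 49.66 + j1.279e+04 Ω = 1.279e+04∠89.8° Ω.
Step 5 — Source phasor: V = 12∠60.0° V = 6 + j10.39 V.
Step 6 — Ohm's law: I = V / Z_total = (6 + j10.39) / (49.66 + j1.279e+04) = 0.0008144 - j0.000466 A.
Step 7 — Convert to polar: |I| = 0.0009383 A, ∠I = -29.8°.

I = 0.0009383∠-29.8° A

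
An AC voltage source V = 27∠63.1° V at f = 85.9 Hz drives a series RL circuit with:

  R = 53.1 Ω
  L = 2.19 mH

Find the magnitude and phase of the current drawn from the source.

Step 1 — Angular frequency: ω = 2π·f = 2π·85.9 = 539.7 rad/s.
Step 2 — Component impedances:
  R: Z = R = 53.1 Ω
  L: Z = jωL = j·539.7·0.00219 = 0 + j1.182 Ω
Step 3 — Series combination: Z_total = R + L = 53.1 + j1.182 Ω = 53.11∠1.3° Ω.
Step 4 — Source phasor: V = 27∠63.1° V = 12.22 + j24.08 V.
Step 5 — Ohm's law: I = V / Z_total = (12.22 + j24.08) / (53.1 + j1.182) = 0.24 + j0.4481 A.
Step 6 — Convert to polar: |I| = 0.5083 A, ∠I = 61.8°.

I = 0.5083∠61.8° A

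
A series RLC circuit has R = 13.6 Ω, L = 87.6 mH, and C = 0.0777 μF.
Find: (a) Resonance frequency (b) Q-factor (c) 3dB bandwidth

Step 1 — Resonance: ω₀ = 1/√(LC) = 1/√(0.0876·7.77e-08) = 1.212e+04 rad/s.
Step 2 — f₀ = ω₀/(2π) = 1929 Hz.
Step 3 — Series Q: Q = ω₀L/R = 1.212e+04·0.0876/13.6 = 78.07.
Step 4 — Bandwidth: Δω = ω₀/Q = 155.3 rad/s; BW = Δω/(2π) = 24.71 Hz.

(a) f₀ = 1929 Hz  (b) Q = 78.07  (c) BW = 24.71 Hz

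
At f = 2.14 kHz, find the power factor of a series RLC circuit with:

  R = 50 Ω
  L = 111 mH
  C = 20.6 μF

Step 1 — Angular frequency: ω = 2π·f = 2π·2140 = 1.345e+04 rad/s.
Step 2 — Component impedances:
  R: Z = R = 50 Ω
  L: Z = jωL = j·1.345e+04·0.111 = 0 + j1493 Ω
  C: Z = 1/(jωC) = -j/(ω·C) = 0 - j3.61 Ω
Step 3 — Series combination: Z_total = R + L + C = 50 + j1489 Ω = 1490∠88.1° Ω.
Step 4 — Power factor: PF = cos(φ) = Re(Z)/|Z| = 50/1490 = 0.03356.
Step 5 — Type: Im(Z) = 1489 ⇒ lagging (phase φ = 88.1°).

PF = 0.03356 (lagging, φ = 88.1°)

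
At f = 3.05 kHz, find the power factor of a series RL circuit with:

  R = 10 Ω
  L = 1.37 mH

Step 1 — Angular frequency: ω = 2π·f = 2π·3050 = 1.916e+04 rad/s.
Step 2 — Component impedances:
  R: Z = R = 10 Ω
  L: Z = jωL = j·1.916e+04·0.00137 = 0 + j26.25 Ω
Step 3 — Series combination: Z_total = R + L = 10 + j26.25 Ω = 28.09∠69.1° Ω.
Step 4 — Power factor: PF = cos(φ) = Re(Z)/|Z| = 10/28.094 = 0.3559.
Step 5 — Type: Im(Z) = 26.25 ⇒ lagging (phase φ = 69.1°).

PF = 0.3559 (lagging, φ = 69.1°)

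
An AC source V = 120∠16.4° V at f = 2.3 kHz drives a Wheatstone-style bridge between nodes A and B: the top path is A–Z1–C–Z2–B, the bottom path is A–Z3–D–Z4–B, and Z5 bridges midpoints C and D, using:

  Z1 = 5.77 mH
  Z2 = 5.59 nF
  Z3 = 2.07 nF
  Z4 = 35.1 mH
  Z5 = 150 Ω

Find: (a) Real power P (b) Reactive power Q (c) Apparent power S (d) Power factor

Step 1 — Angular frequency: ω = 2π·f = 2π·2300 = 1.445e+04 rad/s.
Step 2 — Component impedances:
  Z1: Z = jωL = j·1.445e+04·0.00577 = 0 + j83.38 Ω
  Z2: Z = 1/(jωC) = -j/(ω·C) = 0 - j1.238e+04 Ω
  Z3: Z = 1/(jωC) = -j/(ω·C) = 0 - j3.343e+04 Ω
  Z4: Z = jωL = j·1.445e+04·0.0351 = 0 + j507.2 Ω
  Z5: Z = R = 150 Ω
Step 3 — Bridge requires nodal analysis (the Z5 bridge couples midpoints C and D, so the two paths cannot be reduced to a simple series/parallel combination). Setting node B to ground and injecting 1 A at node A, the 3-node admittance system at A, C, D solves to V_A = Z_AB = 163.8 + j609.7 Ω = 631.3∠75.0° Ω.
Step 4 — Source phasor: V = 120∠16.4° V = 115.1 + j33.88 V.
Step 5 — Current: I = V / Z = 0.09915 - j0.1622 A = 0.1901∠-58.6° A.
Step 6 — Complex power: S = V·I* = 5.919 + j22.03 VA.
Step 7 — Real power: P = Re(S) = 5.919 W.
Step 8 — Reactive power: Q = Im(S) = 22.03 VAR.
Step 9 — Apparent power: |S| = 22.81 VA.
Step 10 — Power factor: PF = P/|S| = 0.2595 (lagging).

(a) P = 5.919 W  (b) Q = 22.03 VAR  (c) S = 22.81 VA  (d) PF = 0.2595 (lagging)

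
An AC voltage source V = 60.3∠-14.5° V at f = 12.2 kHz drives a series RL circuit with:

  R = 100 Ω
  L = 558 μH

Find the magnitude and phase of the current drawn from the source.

Step 1 — Angular frequency: ω = 2π·f = 2π·1.22e+04 = 7.665e+04 rad/s.
Step 2 — Component impedances:
  R: Z = R = 100 Ω
  L: Z = jωL = j·7.665e+04·0.000558 = 0 + j42.77 Ω
Step 3 — Series combination: Z_total = R + L = 100 + j42.77 Ω = 108.8∠23.2° Ω.
Step 4 — Source phasor: V = 60.3∠-14.5° V = 58.38 - j15.1 V.
Step 5 — Ohm's law: I = V / Z_total = (58.38 - j15.1) / (100 + j42.77) = 0.4389 - j0.3387 A.
Step 6 — Convert to polar: |I| = 0.5544 A, ∠I = -37.7°.

I = 0.5544∠-37.7° A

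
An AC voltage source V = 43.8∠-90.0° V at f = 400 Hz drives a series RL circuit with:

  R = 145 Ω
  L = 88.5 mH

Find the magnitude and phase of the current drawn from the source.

Step 1 — Angular frequency: ω = 2π·f = 2π·400 = 2513 rad/s.
Step 2 — Component impedances:
  R: Z = R = 145 Ω
  L: Z = jωL = j·2513·0.0885 = 0 + j222.4 Ω
Step 3 — Series combination: Z_total = R + L = 145 + j222.4 Ω = 265.5∠56.9° Ω.
Step 4 — Source phasor: V = 43.8∠-90.0° V = 0 - j43.8 V.
Step 5 — Ohm's law: I = V / Z_total = (0 - j43.8) / (145 + j222.4) = -0.1382 - j0.09009 A.
Step 6 — Convert to polar: |I| = 0.165 A, ∠I = -146.9°.

I = 0.165∠-146.9° A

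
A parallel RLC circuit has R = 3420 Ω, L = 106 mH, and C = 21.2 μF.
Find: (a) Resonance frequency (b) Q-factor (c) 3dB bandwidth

Step 1 — Resonance: ω₀ = 1/√(LC) = 1/√(0.106·2.12e-05) = 667.1 rad/s.
Step 2 — f₀ = ω₀/(2π) = 106.2 Hz.
Step 3 — Parallel Q: Q = R/(ω₀L) = 3420/(667.1·0.106) = 48.37.
Step 4 — Bandwidth: Δω = ω₀/Q = 13.79 rad/s; BW = Δω/(2π) = 2.195 Hz.

(a) f₀ = 106.2 Hz  (b) Q = 48.37  (c) BW = 2.195 Hz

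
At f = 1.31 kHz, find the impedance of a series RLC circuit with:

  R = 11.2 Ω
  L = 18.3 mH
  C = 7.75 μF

Step 1 — Angular frequency: ω = 2π·f = 2π·1310 = 8231 rad/s.
Step 2 — Component impedances:
  R: Z = R = 11.2 Ω
  L: Z = jωL = j·8231·0.0183 = 0 + j150.6 Ω
  C: Z = 1/(jωC) = -j/(ω·C) = 0 - j15.68 Ω
Step 3 — Series combination: Z_total = R + L + C = 11.2 + j135 Ω = 135.4∠85.3° Ω.

Z = 11.2 + j135 Ω = 135.4∠85.3° Ω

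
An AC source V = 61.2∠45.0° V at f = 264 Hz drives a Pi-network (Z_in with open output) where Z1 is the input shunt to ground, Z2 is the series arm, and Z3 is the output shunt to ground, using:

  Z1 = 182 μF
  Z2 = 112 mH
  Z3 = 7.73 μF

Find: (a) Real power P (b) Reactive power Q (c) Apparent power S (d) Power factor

Step 1 — Angular frequency: ω = 2π·f = 2π·264 = 1659 rad/s.
Step 2 — Component impedances:
  Z1: Z = 1/(jωC) = -j/(ω·C) = 0 - j3.312 Ω
  Z2: Z = jωL = j·1659·0.112 = 0 + j185.8 Ω
  Z3: Z = 1/(jωC) = -j/(ω·C) = 0 - j77.99 Ω
Step 3 — With open output, the series arm Z2 and the output shunt Z3 appear in series to ground: Z2 + Z3 = 0 + j107.8 Ω.
Step 4 — Parallel with input shunt Z1: Z_in = Z1 || (Z2 + Z3) = 0 - j3.417 Ω = 3.417∠-90.0° Ω.
Step 5 — Source phasor: V = 61.2∠45.0° V = 43.27 + j43.27 V.
Step 6 — Current: I = V / Z = -12.66 + j12.66 A = 17.91∠135.0° A.
Step 7 — Complex power: S = V·I* = 0 - j1096 VA.
Step 8 — Real power: P = Re(S) = 0 W.
Step 9 — Reactive power: Q = Im(S) = -1096 VAR.
Step 10 — Apparent power: |S| = 1096 VA.
Step 11 — Power factor: PF = P/|S| = 0 (leading).

(a) P = 0 W  (b) Q = -1096 VAR  (c) S = 1096 VA  (d) PF = 0 (leading)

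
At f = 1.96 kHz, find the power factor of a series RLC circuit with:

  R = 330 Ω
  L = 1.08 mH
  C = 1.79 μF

Step 1 — Angular frequency: ω = 2π·f = 2π·1960 = 1.232e+04 rad/s.
Step 2 — Component impedances:
  R: Z = R = 330 Ω
  L: Z = jωL = j·1.232e+04·0.00108 = 0 + j13.3 Ω
  C: Z = 1/(jωC) = -j/(ω·C) = 0 - j45.36 Ω
Step 3 — Series combination: Z_total = R + L + C = 330 - j32.06 Ω = 331.6∠-5.5° Ω.
Step 4 — Power factor: PF = cos(φ) = Re(Z)/|Z| = 330/331.55 = 0.9953.
Step 5 — Type: Im(Z) = -32.06 ⇒ leading (phase φ = -5.5°).

PF = 0.9953 (leading, φ = -5.5°)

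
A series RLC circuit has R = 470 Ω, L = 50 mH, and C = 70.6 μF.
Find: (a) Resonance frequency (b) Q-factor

Step 1 — Resonance condition Im(Z)=0 gives ω₀ = 1/√(LC).
Step 2 — ω₀ = 1/√(0.05·7.06e-05) = 532.2 rad/s.
Step 3 — f₀ = ω₀/(2π) = 84.71 Hz.
Step 4 — Series Q: Q = ω₀L/R = 532.2·0.05/470 = 0.05662.

(a) f₀ = 84.71 Hz  (b) Q = 0.05662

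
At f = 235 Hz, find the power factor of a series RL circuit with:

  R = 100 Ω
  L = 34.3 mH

Step 1 — Angular frequency: ω = 2π·f = 2π·235 = 1477 rad/s.
Step 2 — Component impedances:
  R: Z = R = 100 Ω
  L: Z = jωL = j·1477·0.0343 = 0 + j50.65 Ω
Step 3 — Series combination: Z_total = R + L = 100 + j50.65 Ω = 112.1∠26.9° Ω.
Step 4 — Power factor: PF = cos(φ) = Re(Z)/|Z| = 100/112.1 = 0.8921.
Step 5 — Type: Im(Z) = 50.65 ⇒ lagging (phase φ = 26.9°).

PF = 0.8921 (lagging, φ = 26.9°)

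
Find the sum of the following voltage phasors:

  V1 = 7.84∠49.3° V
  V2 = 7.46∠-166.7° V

Step 1 — Convert each phasor to rectangular form:
  V1 = 7.84·(cos(49.3°) + j·sin(49.3°)) = 5.112 + j5.944 V
  V2 = 7.46·(cos(-166.7°) + j·sin(-166.7°)) = -7.26 - j1.716 V
Step 2 — Sum components: V_total = -2.147 + j4.228 V.
Step 3 — Convert to polar: |V_total| = 4.742 V, ∠V_total = 116.9°.

V_total = 4.742∠116.9° V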